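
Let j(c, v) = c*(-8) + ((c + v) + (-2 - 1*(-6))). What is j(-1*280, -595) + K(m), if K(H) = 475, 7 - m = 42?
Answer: 1844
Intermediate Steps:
m = -35 (m = 7 - 1*42 = 7 - 42 = -35)
j(c, v) = 4 + v - 7*c (j(c, v) = -8*c + ((c + v) + (-2 + 6)) = -8*c + ((c + v) + 4) = -8*c + (4 + c + v) = 4 + v - 7*c)
j(-1*280, -595) + K(m) = (4 - 595 - (-7)*280) + 475 = (4 - 595 - 7*(-280)) + 475 = (4 - 595 + 1960) + 475 = 1369 + 475 = 1844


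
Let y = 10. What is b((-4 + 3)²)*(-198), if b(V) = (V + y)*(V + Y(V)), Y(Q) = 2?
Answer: -6534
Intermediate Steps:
b(V) = (2 + V)*(10 + V) (b(V) = (V + 10)*(V + 2) = (10 + V)*(2 + V) = (2 + V)*(10 + V))
b((-4 + 3)²)*(-198) = (20 + ((-4 + 3)²)² + 12*(-4 + 3)²)*(-198) = (20 + ((-1)²)² + 12*(-1)²)*(-198) = (20 + 1² + 12*1)*(-198) = (20 + 1 + 12)*(-198) = 33*(-198) = -6534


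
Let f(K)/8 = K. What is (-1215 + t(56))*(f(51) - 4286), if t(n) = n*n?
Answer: -7449638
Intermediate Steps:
t(n) = n²
f(K) = 8*K
(-1215 + t(56))*(f(51) - 4286) = (-1215 + 56²)*(8*51 - 4286) = (-1215 + 3136)*(408 - 4286) = 1921*(-3878) = -7449638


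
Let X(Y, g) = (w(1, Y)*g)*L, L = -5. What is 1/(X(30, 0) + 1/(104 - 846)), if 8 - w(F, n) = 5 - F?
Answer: -742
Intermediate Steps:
w(F, n) = 3 + F (w(F, n) = 8 - (5 - F) = 8 + (-5 + F) = 3 + F)
X(Y, g) = -20*g (X(Y, g) = ((3 + 1)*g)*(-5) = (4*g)*(-5) = -20*g)
1/(X(30, 0) + 1/(104 - 846)) = 1/(-20*0 + 1/(104 - 846)) = 1/(0 + 1/(-742)) = 1/(0 - 1/742) = 1/(-1/742) = -742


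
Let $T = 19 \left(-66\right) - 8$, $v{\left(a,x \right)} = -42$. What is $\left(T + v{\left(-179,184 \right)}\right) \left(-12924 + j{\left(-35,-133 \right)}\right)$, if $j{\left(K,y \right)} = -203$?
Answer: $17117608$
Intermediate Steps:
$T = -1262$ ($T = -1254 - 8 = -1262$)
$\left(T + v{\left(-179,184 \right)}\right) \left(-12924 + j{\left(-35,-133 \right)}\right) = \left(-1262 - 42\right) \left(-12924 - 203\right) = \left(-1304\right) \left(-13127\right) = 17117608$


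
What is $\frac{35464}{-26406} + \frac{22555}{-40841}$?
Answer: $- \frac{1021986277}{539223723} \approx -1.8953$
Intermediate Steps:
$\frac{35464}{-26406} + \frac{22555}{-40841} = 35464 \left(- \frac{1}{26406}\right) + 22555 \left(- \frac{1}{40841}\right) = - \frac{17732}{13203} - \frac{22555}{40841} = - \frac{1021986277}{539223723}$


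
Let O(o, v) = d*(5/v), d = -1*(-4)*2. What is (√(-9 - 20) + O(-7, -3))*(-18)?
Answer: 240 - 18*I*√29 ≈ 240.0 - 96.933*I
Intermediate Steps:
d = 8 (d = 4*2 = 8)
O(o, v) = 40/v (O(o, v) = 8*(5/v) = 40/v)
(√(-9 - 20) + O(-7, -3))*(-18) = (√(-9 - 20) + 40/(-3))*(-18) = (√(-29) + 40*(-⅓))*(-18) = (I*√29 - 40/3)*(-18) = (-40/3 + I*√29)*(-18) = 240 - 18*I*√29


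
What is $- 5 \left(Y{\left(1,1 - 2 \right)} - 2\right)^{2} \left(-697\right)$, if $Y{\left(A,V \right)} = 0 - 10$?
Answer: $501840$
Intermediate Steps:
$Y{\left(A,V \right)} = -10$ ($Y{\left(A,V \right)} = 0 - 10 = -10$)
$- 5 \left(Y{\left(1,1 - 2 \right)} - 2\right)^{2} \left(-697\right) = - 5 \left(-10 - 2\right)^{2} \left(-697\right) = - 5 \left(-12\right)^{2} \left(-697\right) = - 5 \cdot 144 \left(-697\right) = \left(-5\right) \left(-100368\right) = 501840$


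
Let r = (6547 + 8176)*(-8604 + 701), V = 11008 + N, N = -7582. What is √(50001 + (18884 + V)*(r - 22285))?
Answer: I*√2596396565739 ≈ 1.6113e+6*I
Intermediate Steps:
V = 3426 (V = 11008 - 7582 = 3426)
r = -116355869 (r = 14723*(-7903) = -116355869)
√(50001 + (18884 + V)*(r - 22285)) = √(50001 + (18884 + 3426)*(-116355869 - 22285)) = √(50001 + 22310*(-116378154)) = √(50001 - 2596396615740) = √(-2596396565739) = I*√2596396565739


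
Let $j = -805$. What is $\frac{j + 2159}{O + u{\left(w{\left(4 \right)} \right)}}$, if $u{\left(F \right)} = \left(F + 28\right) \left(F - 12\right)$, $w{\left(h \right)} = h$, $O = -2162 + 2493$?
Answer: $\frac{1354}{75} \approx 18.053$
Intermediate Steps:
$O = 331$
$u{\left(F \right)} = \left(-12 + F\right) \left(28 + F\right)$ ($u{\left(F \right)} = \left(28 + F\right) \left(-12 + F\right) = \left(-12 + F\right) \left(28 + F\right)$)
$\frac{j + 2159}{O + u{\left(w{\left(4 \right)} \right)}} = \frac{-805 + 2159}{331 + \left(-336 + 4^{2} + 16 \cdot 4\right)} = \frac{1354}{331 + \left(-336 + 16 + 64\right)} = \frac{1354}{331 - 256} = \frac{1354}{75}$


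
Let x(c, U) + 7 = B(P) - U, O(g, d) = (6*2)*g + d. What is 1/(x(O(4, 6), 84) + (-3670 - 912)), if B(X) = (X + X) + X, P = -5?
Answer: -1/4688 ≈ -0.00021331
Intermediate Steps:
B(X) = 3*X (B(X) = 2*X + X = 3*X)
O(g, d) = d + 12*g (O(g, d) = 12*g + d = d + 12*g)
x(c, U) = -22 - U (x(c, U) = -7 + (3*(-5) - U) = -7 + (-15 - U) = -22 - U)
1/(x(O(4, 6), 84) + (-3670 - 912)) = 1/((-22 - 1*84) + (-3670 - 912)) = 1/((-22 - 84) - 4582) = 1/(-106 - 4582) = 1/(-4688) = -1/4688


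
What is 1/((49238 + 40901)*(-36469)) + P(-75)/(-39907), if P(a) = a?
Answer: 35220842774/18740778667891 ≈ 0.0018794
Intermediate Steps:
1/((49238 + 40901)*(-36469)) + P(-75)/(-39907) = 1/((49238 + 40901)*(-36469)) - 75/(-39907) = -1/36469/90139 - 75*(-1/39907) = (1/90139)*(-1/36469) + 75/39907 = -1/3287279191 + 75/39907 = 35220842774/18740778667891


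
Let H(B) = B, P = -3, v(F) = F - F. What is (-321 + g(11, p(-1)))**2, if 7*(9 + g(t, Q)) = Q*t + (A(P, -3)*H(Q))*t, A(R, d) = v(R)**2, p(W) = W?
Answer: 5387041/49 ≈ 1.0994e+5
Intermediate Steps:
v(F) = 0
A(R, d) = 0 (A(R, d) = 0**2 = 0)
g(t, Q) = -9 + Q*t/7 (g(t, Q) = -9 + (Q*t + (0*Q)*t)/7 = -9 + (Q*t + 0*t)/7 = -9 + (Q*t + 0)/7 = -9 + (Q*t)/7 = -9 + Q*t/7)
(-321 + g(11, p(-1)))**2 = (-321 + (-9 + (1/7)*(-1)*11))**2 = (-321 + (-9 - 11/7))**2 = (-321 - 74/7)**2 = (-2321/7)**2 = 5387041/49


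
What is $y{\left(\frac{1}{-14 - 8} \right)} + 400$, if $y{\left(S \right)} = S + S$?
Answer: $\frac{4399}{11} \approx 399.91$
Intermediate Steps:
$y{\left(S \right)} = 2 S$
$y{\left(\frac{1}{-14 - 8} \right)} + 400 = \frac{2}{-14 - 8} + 400 = \frac{2}{-22} + 400 = 2 \left(- \frac{1}{22}\right) + 400 = - \frac{1}{11} + 400 = \frac{4399}{11}$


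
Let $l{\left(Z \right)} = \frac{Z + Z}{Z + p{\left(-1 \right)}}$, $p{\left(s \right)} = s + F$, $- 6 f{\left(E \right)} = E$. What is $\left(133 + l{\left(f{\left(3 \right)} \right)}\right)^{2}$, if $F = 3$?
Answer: $\frac{157609}{9} \approx 17512.0$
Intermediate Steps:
$f{\left(E \right)} = - \frac{E}{6}$
$p{\left(s \right)} = 3 + s$ ($p{\left(s \right)} = s + 3 = 3 + s$)
$l{\left(Z \right)} = \frac{2 Z}{2 + Z}$ ($l{\left(Z \right)} = \frac{Z + Z}{Z + \left(3 - 1\right)} = \frac{2 Z}{Z + 2} = \frac{2 Z}{2 + Z}$)
$\left(133 + l{\left(f{\left(3 \right)} \right)}\right)^{2} = \left(133 + \frac{2 \left(\left(- \frac{1}{6}\right) 3\right)}{2 - \frac{1}{2}}\right)^{2} = \left(133 + 2 \left(- \frac{1}{2}\right) \frac{1}{2 - \frac{1}{2}}\right)^{2} = \left(133 + 2 \left(- \frac{1}{2}\right) \frac{1}{\frac{3}{2}}\right)^{2} = \left(133 + 2 \left(- \frac{1}{2}\right) \frac{2}{3}\right)^{2} = \left(133 - \frac{2}{3}\right)^{2} = \left(\frac{397}{3}\right)^{2} = \frac{157609}{9}$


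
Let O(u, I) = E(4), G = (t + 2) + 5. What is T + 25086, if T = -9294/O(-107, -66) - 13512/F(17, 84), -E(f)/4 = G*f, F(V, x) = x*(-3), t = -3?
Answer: 16991411/672 ≈ 25285.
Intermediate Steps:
G = 4 (G = (-3 + 2) + 5 = -1 + 5 = 4)
F(V, x) = -3*x
E(f) = -16*f
O(u, I) = -64 (O(u, I) = -16*4 = -64)
T = 133619/672 (T = -9294/(-64) - 13512/((-3*84)) = -9294*(-1/64) - 13512/(-252) = 4647/32 - 13512*(-1/252) = 4647/32 + 1126/21 = 133619/672 ≈ 198.84)
T + 25086 = 133619/672 + 25086 = 16991411/672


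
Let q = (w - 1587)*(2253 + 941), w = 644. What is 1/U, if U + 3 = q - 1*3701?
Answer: -1/3015646 ≈ -3.3160e-7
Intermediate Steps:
q = -3011942 (q = (644 - 1587)*(2253 + 941) = -943*3194 = -3011942)
U = -3015646 (U = -3 + (-3011942 - 1*3701) = -3 + (-3011942 - 3701) = -3 - 3015643 = -3015646)
1/U = 1/(-3015646) = -1/3015646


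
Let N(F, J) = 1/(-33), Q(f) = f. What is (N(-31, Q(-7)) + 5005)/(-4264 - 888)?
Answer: -41291/42504 ≈ -0.97146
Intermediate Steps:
N(F, J) = -1/33
(N(-31, Q(-7)) + 5005)/(-4264 - 888) = (-1/33 + 5005)/(-4264 - 888) = (165164/33)/(-5152) = (165164/33)*(-1/5152) = -41291/42504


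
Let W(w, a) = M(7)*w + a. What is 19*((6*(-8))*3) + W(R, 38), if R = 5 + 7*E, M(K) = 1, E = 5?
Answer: -2658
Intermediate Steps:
R = 40 (R = 5 + 7*5 = 5 + 35 = 40)
W(w, a) = a + w (W(w, a) = 1*w + a = w + a = a + w)
19*((6*(-8))*3) + W(R, 38) = 19*((6*(-8))*3) + (38 + 40) = 19*(-48*3) + 78 = 19*(-144) + 78 = -2736 + 78 = -2658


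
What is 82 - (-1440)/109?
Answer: 10378/109 ≈ 95.211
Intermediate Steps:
82 - (-1440)/109 = 82 - 36*(-40/109) = 82 + 1440/109 = 10378/109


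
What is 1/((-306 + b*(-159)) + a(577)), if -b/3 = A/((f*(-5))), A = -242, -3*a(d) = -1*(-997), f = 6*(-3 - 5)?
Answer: -120/134317 ≈ -0.00089341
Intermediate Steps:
f = -48 (f = 6*(-8) = -48)
a(d) = -997/3 (a(d) = -(-1)*(-997)/3 = -⅓*997 = -997/3)
b = 121/40 (b = -(-726)/((-48*(-5))) = -(-726)/240 = -3*(-121/120) = 121/40 ≈ 3.0250)
1/((-306 + b*(-159)) + a(577)) = 1/((-306 + (121/40)*(-159)) - 997/3) = 1/((-306 - 19239/40) - 997/3) = 1/(-31479/40 - 997/3) = 1/(-134317/120) = -120/134317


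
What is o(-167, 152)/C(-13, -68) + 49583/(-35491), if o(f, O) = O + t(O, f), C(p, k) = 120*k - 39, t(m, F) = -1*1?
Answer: -411890158/290990709 ≈ -1.4155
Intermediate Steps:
t(m, F) = -1
C(p, k) = -39 + 120*k
o(f, O) = -1 + O (o(f, O) = O - 1 = -1 + O)
o(-167, 152)/C(-13, -68) + 49583/(-35491) = (-1 + 152)/(-39 + 120*(-68)) + 49583/(-35491) = 151/(-39 - 8160) + 49583*(-1/35491) = 151/(-8199) - 49583/35491 = 151*(-1/8199) - 49583/35491 = -151/8199 - 49583/35491 = -411890158/290990709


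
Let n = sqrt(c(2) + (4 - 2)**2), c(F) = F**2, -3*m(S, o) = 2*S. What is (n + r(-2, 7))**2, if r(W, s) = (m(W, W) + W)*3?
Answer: 12 - 8*sqrt(2) ≈ 0.68629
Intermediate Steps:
m(S, o) = -2*S/3
r(W, s) = W (r(W, s) = (-2*W/3 + W)*3 = (W/3)*3 = W)
n = 2*sqrt(2) (n = sqrt(2**2 + (4 - 2)**2) = sqrt(4 + 2**2) = sqrt(4 + 4) = sqrt(8) = 2*sqrt(2) ≈ 2.8284)
(n + r(-2, 7))**2 = (2*sqrt(2) - 2)**2 = (-2 + 2*sqrt(2))**2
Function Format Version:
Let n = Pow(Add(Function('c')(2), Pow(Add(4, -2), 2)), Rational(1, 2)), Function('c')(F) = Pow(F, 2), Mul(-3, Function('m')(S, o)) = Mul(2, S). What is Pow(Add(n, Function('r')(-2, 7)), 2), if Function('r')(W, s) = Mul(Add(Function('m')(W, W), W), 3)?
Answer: Add(12, Mul(-8, Pow(2, Rational(1, 2)))) ≈ 0.68629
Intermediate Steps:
Function('m')(S, o) = Mul(Rational(-2, 3), S) (Function('m')(S, o) = Mul(Rational(-1, 3), Mul(2, S)) = Mul(Rational(-2, 3), S))
Function('r')(W, s) = W (Function('r')(W, s) = Mul(Add(Mul(Rational(-2, 3), W), W), 3) = Mul(Mul(Rational(1, 3), W), 3) = W)
n = Mul(2, Pow(2, Rational(1, 2))) (n = Pow(Add(Pow(2, 2), Pow(Add(4, -2), 2)), Rational(1, 2)) = Pow(Add(4, Pow(2, 2)), Rational(1, 2)) = Pow(Add(4, 4), Rational(1, 2)) = Pow(8, Rational(1, 2)) = Mul(2, Pow(2, Rational(1, 2))) ≈ 2.8284)
Pow(Add(n, Function('r')(-2, 7)), 2) = Pow(Add(Mul(2, Pow(2, Rational(1, 2))), -2), 2) = Pow(Add(-2, Mul(2, Pow(2, Rational(1, 2)))), 2)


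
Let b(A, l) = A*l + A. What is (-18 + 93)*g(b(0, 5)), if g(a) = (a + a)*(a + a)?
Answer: 0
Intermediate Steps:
b(A, l) = A + A*l
g(a) = 4*a**2 (g(a) = (2*a)*(2*a) = 4*a**2)
(-18 + 93)*g(b(0, 5)) = (-18 + 93)*(4*(0*(1 + 5))**2) = 75*(4*(0*6)**2) = 75*(4*0**2) = 75*(4*0) = 75*0 = 0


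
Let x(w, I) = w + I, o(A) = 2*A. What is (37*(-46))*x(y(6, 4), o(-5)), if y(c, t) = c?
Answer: 6808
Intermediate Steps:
x(w, I) = I + w
(37*(-46))*x(y(6, 4), o(-5)) = (37*(-46))*(2*(-5) + 6) = -1702*(-10 + 6) = -1702*(-4) = 6808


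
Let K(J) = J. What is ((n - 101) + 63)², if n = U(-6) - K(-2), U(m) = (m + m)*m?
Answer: 1296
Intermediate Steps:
U(m) = 2*m² (U(m) = (2*m)*m = 2*m²)
n = 74 (n = 2*(-6)² - 1*(-2) = 2*36 + 2 = 72 + 2 = 74)
((n - 101) + 63)² = ((74 - 101) + 63)² = (-27 + 63)² = 36² = 1296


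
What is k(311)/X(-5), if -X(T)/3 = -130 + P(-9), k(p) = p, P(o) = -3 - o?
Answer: 311/372 ≈ 0.83602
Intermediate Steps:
X(T) = 372 (X(T) = -3*(-130 + (-3 - 1*(-9))) = -3*(-130 + (-3 + 9)) = -3*(-130 + 6) = -3*(-124) = 372)
k(311)/X(-5) = 311/372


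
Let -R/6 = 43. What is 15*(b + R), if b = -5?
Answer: -3945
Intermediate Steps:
R = -258 (R = -6*43 = -258)
15*(b + R) = 15*(-5 - 258) = 15*(-263) = -3945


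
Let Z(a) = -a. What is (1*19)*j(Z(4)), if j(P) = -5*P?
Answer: 380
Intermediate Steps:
(1*19)*j(Z(4)) = (1*19)*(-(-5)*4) = 19*(-5*(-4)) = 19*20 = 380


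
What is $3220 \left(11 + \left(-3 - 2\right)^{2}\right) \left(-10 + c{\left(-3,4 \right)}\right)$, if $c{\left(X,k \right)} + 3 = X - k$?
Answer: $-2318400$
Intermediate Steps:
$c{\left(X,k \right)} = -3 + X - k$ ($c{\left(X,k \right)} = -3 + \left(X - k\right) = -3 + X - k$)
$3220 \left(11 + \left(-3 - 2\right)^{2}\right) \left(-10 + c{\left(-3,4 \right)}\right) = 3220 \left(11 + \left(-3 - 2\right)^{2}\right) \left(-10 - 10\right) = 3220 \left(11 + \left(-5\right)^{2}\right) \left(-10 - 10\right) = 3220 \left(11 + 25\right) \left(-10 - 10\right) = 3220 \cdot 36 \left(-20\right) = 3220 \left(-720\right) = -2318400$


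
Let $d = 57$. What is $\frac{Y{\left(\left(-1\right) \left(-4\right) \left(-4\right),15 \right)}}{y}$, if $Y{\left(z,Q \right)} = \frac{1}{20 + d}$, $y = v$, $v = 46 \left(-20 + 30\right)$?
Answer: $\frac{1}{35420} \approx 2.8233 \cdot 10^{-5}$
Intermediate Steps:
$v = 460$ ($v = 46 \cdot 10 = 460$)
$y = 460$
$Y{\left(z,Q \right)} = \frac{1}{77}$ ($Y{\left(z,Q \right)} = \frac{1}{20 + 57} = \frac{1}{77}$)
$\frac{Y{\left(\left(-1\right) \left(-4\right) \left(-4\right),15 \right)}}{y} = \frac{1}{77 \cdot 460} = \frac{1}{77} \cdot \frac{1}{460} = \frac{1}{35420}$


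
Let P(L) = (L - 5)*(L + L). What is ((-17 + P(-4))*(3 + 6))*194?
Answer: 96030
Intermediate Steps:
P(L) = 2*L*(-5 + L) (P(L) = (-5 + L)*(2*L) = 2*L*(-5 + L))
((-17 + P(-4))*(3 + 6))*194 = ((-17 + 2*(-4)*(-5 - 4))*(3 + 6))*194 = ((-17 + 2*(-4)*(-9))*9)*194 = ((-17 + 72)*9)*194 = (55*9)*194 = 495*194 = 96030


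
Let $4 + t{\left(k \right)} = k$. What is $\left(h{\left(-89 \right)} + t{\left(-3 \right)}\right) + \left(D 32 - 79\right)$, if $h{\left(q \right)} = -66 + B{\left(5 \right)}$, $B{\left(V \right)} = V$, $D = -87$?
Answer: $-2931$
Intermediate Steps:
$t{\left(k \right)} = -4 + k$
$h{\left(q \right)} = -61$ ($h{\left(q \right)} = -66 + 5 = -61$)
$\left(h{\left(-89 \right)} + t{\left(-3 \right)}\right) + \left(D 32 - 79\right) = \left(-61 - 7\right) - 2863 = -68 - 2863 = -2931$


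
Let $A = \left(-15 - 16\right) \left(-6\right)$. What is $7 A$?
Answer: $1302$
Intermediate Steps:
$A = 186$ ($A = \left(-31\right) \left(-6\right) = 186$)
$7 A = 7 \cdot 186 = 1302$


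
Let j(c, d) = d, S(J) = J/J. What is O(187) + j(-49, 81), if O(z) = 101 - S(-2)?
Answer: 181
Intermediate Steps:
S(J) = 1
O(z) = 100 (O(z) = 101 - 1*1 = 101 - 1 = 100)
O(187) + j(-49, 81) = 100 + 81 = 181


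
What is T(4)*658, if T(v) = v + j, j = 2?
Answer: 3948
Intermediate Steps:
T(v) = 2 + v (T(v) = v + 2 = 2 + v)
T(4)*658 = (2 + 4)*658 = 6*658 = 3948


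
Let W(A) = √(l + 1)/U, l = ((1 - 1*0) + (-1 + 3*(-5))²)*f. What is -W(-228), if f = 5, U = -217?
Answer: √1286/217 ≈ 0.16526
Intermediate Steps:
l = 1285 (l = ((1 - 1*0) + (-1 + 3*(-5))²)*5 = ((1 + 0) + (-1 - 15)²)*5 = (1 + (-16)²)*5 = (1 + 256)*5 = 257*5 = 1285)
W(A) = -√1286/217 (W(A) = √(1285 + 1)/(-217) = √1286*(-1/217) = -√1286/217)
-W(-228) = -(-1)*√1286/217 = √1286/217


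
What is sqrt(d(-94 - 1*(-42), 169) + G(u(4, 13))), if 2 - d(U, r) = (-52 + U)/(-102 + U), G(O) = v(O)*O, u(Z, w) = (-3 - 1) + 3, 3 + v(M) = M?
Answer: sqrt(31570)/77 ≈ 2.3075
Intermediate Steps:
v(M) = -3 + M
u(Z, w) = -1 (u(Z, w) = -4 + 3 = -1)
G(O) = O*(-3 + O) (G(O) = (-3 + O)*O = O*(-3 + O))
d(U, r) = 2 - (-52 + U)/(-102 + U)
sqrt(d(-94 - 1*(-42), 169) + G(u(4, 13))) = sqrt((-152 + (-94 - 1*(-42)))/(-102 + (-94 - 1*(-42))) - (-3 - 1)) = sqrt((-152 + (-94 + 42))/(-102 + (-94 + 42)) - 1*(-4)) = sqrt((-152 - 52)/(-102 - 52) + 4) = sqrt(-204/(-154) + 4) = sqrt(-1/154*(-204) + 4) = sqrt(102/77 + 4) = sqrt(410/77) = sqrt(31570)/77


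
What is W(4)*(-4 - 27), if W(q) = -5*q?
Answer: 620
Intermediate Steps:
W(4)*(-4 - 27) = (-5*4)*(-4 - 27) = -20*(-31) = 620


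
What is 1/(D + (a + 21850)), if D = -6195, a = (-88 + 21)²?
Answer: 1/20144 ≈ 4.9643e-5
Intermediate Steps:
a = 4489 (a = (-67)² = 4489)
1/(D + (a + 21850)) = 1/(-6195 + (4489 + 21850)) = 1/(-6195 + 26339) = 1/20144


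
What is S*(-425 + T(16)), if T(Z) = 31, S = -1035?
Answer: 407790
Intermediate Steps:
S*(-425 + T(16)) = -1035*(-425 + 31) = -1035*(-394) = 407790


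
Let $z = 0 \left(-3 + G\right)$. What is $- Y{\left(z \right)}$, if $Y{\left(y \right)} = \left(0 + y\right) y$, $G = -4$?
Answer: $0$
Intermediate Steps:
$z = 0$ ($z = 0 \left(-3 - 4\right) = 0 \left(-7\right) = 0$)
$Y{\left(y \right)} = y^{2}$ ($Y{\left(y \right)} = y y = y^{2}$)
$- Y{\left(z \right)} = - 0^{2} = \left(-1\right) 0 = 0$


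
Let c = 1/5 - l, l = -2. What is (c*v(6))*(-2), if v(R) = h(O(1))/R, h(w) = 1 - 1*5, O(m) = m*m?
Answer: 44/15 ≈ 2.9333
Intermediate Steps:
O(m) = m**2
h(w) = -4 (h(w) = 1 - 5 = -4)
c = 11/5 (c = 1/5 - 1*(-2) = 1/5 + 2 = 11/5 ≈ 2.2000)
v(R) = -4/R
(c*v(6))*(-2) = (11*(-4/6)/5)*(-2) = (11*(-4*1/6)/5)*(-2) = ((11/5)*(-2/3))*(-2) = -22/15*(-2) = 44/15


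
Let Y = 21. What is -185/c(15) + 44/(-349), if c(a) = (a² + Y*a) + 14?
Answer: -88941/193346 ≈ -0.46001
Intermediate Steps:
c(a) = 14 + a² + 21*a (c(a) = (a² + 21*a) + 14 = 14 + a² + 21*a)
-185/c(15) + 44/(-349) = -185/(14 + 15² + 21*15) + 44/(-349) = -185/(14 + 225 + 315) + 44*(-1/349) = -185/554 - 44/349 = -88941/193346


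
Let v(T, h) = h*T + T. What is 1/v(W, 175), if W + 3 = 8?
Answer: 1/880 ≈ 0.0011364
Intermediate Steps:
W = 5 (W = -3 + 8 = 5)
v(T, h) = T + T*h (v(T, h) = T*h + T = T + T*h)
1/v(W, 175) = 1/(5*(1 + 175)) = 1/(5*176) = 1/880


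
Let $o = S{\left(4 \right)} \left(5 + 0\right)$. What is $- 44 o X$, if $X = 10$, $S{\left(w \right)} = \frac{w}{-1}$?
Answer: $8800$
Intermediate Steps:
$S{\left(w \right)} = - w$ ($S{\left(w \right)} = w \left(-1\right) = - w$)
$o = -20$ ($o = \left(-1\right) 4 \left(5 + 0\right) = \left(-4\right) 5 = -20$)
$- 44 o X = \left(-44\right) \left(-20\right) 10 = 880 \cdot 10 = 8800$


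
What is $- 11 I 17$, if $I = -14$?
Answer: $2618$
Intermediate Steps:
$- 11 I 17 = \left(-11\right) \left(-14\right) 17 = 154 \cdot 17 = 2618$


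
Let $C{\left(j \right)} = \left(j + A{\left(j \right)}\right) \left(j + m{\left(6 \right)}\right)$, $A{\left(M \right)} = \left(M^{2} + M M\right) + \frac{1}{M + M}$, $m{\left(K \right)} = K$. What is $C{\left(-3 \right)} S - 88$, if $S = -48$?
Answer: $-2224$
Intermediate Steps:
$A{\left(M \right)} = \frac{1}{2 M} + 2 M^{2}$ ($A{\left(M \right)} = \left(M^{2} + M^{2}\right) + \frac{1}{2 M} = 2 M^{2} + \frac{1}{2 M} = \frac{1}{2 M} + 2 M^{2}$)
$C{\left(j \right)} = \left(6 + j\right) \left(j + \frac{1 + 4 j^{3}}{2 j}\right)$ ($C{\left(j \right)} = \left(j + \frac{1 + 4 j^{3}}{2 j}\right) \left(j + 6\right) = \left(j + \frac{1 + 4 j^{3}}{2 j}\right) \left(6 + j\right) = \left(6 + j\right) \left(j + \frac{1 + 4 j^{3}}{2 j}\right)$)
$C{\left(-3 \right)} S - 88 = \left(\frac{1}{2} + 2 \left(-3\right)^{3} + \frac{3}{-3} + 6 \left(-3\right) + 13 \left(-3\right)^{2}\right) \left(-48\right) - 88 = \left(\frac{1}{2} + 2 \left(-27\right) + 3 \left(- \frac{1}{3}\right) - 18 + 13 \cdot 9\right) \left(-48\right) - 88 = \left(\frac{1}{2} - 54 - 1 - 18 + 117\right) \left(-48\right) - 88 = \frac{89}{2} \left(-48\right) - 88 = -2136 - 88 = -2224$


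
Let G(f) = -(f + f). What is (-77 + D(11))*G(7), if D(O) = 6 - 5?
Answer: 1064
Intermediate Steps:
D(O) = 1
G(f) = -2*f
(-77 + D(11))*G(7) = (-77 + 1)*(-2*7) = -76*(-14) = 1064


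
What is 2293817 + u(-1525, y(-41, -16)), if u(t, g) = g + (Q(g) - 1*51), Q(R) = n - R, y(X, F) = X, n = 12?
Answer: 2293778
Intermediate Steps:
Q(R) = 12 - R
u(t, g) = -39 (u(t, g) = g + ((12 - g) - 1*51) = g + ((12 - g) - 51) = g + (-39 - g) = -39)
2293817 + u(-1525, y(-41, -16)) = 2293817 - 39 = 2293778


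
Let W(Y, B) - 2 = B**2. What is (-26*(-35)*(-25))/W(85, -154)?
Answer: -11375/11859 ≈ -0.95919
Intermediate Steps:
W(Y, B) = 2 + B**2
(-26*(-35)*(-25))/W(85, -154) = (-26*(-35)*(-25))/(2 + (-154)**2) = (910*(-25))/(2 + 23716) = -22750/23718 = -22750*1/23718 = -11375/11859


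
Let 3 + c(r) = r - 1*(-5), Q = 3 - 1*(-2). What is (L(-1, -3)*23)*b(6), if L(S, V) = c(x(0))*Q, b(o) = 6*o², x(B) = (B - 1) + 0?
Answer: 24840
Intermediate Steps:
Q = 5 (Q = 3 + 2 = 5)
x(B) = -1 + B (x(B) = (-1 + B) + 0 = -1 + B)
c(r) = 2 + r (c(r) = -3 + (r - 1*(-5)) = -3 + (r + 5) = -3 + (5 + r) = 2 + r)
L(S, V) = 5 (L(S, V) = (2 + (-1 + 0))*5 = (2 - 1)*5 = 1*5 = 5)
(L(-1, -3)*23)*b(6) = (5*23)*(6*6²) = 115*(6*36) = 115*216 = 24840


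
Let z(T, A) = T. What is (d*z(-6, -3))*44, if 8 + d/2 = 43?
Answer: -18480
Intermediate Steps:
d = 70 (d = -16 + 2*43 = -16 + 86 = 70)
(d*z(-6, -3))*44 = (70*(-6))*44 = -420*44 = -18480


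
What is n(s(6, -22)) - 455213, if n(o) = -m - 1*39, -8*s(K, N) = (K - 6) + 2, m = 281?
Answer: -455533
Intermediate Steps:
s(K, N) = ½ - K/8 (s(K, N) = -((K - 6) + 2)/8 = -((-6 + K) + 2)/8 = -(-4 + K)/8 = ½ - K/8)
n(o) = -320 (n(o) = -1*281 - 1*39 = -281 - 39 = -320)
n(s(6, -22)) - 455213 = -320 - 455213 = -455533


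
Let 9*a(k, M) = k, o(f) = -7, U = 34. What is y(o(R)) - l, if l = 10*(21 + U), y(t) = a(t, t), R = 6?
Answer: -4957/9 ≈ -550.78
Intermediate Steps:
a(k, M) = k/9
y(t) = t/9
l = 550 (l = 10*(21 + 34) = 10*55 = 550)
y(o(R)) - l = (1/9)*(-7) - 1*550 = -7/9 - 550 = -4957/9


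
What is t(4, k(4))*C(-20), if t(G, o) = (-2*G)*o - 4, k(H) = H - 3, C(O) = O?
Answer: 240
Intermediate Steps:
k(H) = -3 + H
t(G, o) = -4 - 2*G*o (t(G, o) = -2*G*o - 4 = -4 - 2*G*o)
t(4, k(4))*C(-20) = (-4 - 2*4*(-3 + 4))*(-20) = (-4 - 2*4*1)*(-20) = (-4 - 8)*(-20) = -12*(-20) = 240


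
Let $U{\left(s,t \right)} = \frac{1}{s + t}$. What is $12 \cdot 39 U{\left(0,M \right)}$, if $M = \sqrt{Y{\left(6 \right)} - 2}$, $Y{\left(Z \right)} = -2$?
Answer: $- 234 i \approx - 234.0 i$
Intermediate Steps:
$M = 2 i$ ($M = \sqrt{-2 - 2} = \sqrt{-4} = 2 i \approx 2.0 i$)
$12 \cdot 39 U{\left(0,M \right)} = \frac{12 \cdot 39}{0 + 2 i} = \frac{468}{2 i} = 468 \left(- \frac{i}{2}\right) = - 234 i$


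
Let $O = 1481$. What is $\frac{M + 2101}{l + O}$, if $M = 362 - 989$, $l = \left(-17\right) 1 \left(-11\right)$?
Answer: $\frac{737}{834} \approx 0.88369$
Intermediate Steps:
$l = 187$ ($l = \left(-17\right) \left(-11\right) = 187$)
$M = -627$ ($M = 362 - 989 = -627$)
$\frac{M + 2101}{l + O} = \frac{-627 + 2101}{187 + 1481} = \frac{1474}{1668} = 1474 \cdot \frac{1}{1668} = \frac{737}{834}$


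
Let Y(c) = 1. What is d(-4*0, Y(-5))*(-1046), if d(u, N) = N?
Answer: -1046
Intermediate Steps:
d(-4*0, Y(-5))*(-1046) = 1*(-1046) = -1046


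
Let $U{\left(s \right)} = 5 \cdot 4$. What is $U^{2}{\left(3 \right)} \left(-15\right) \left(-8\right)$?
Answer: $48000$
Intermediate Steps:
$U{\left(s \right)} = 20$
$U^{2}{\left(3 \right)} \left(-15\right) \left(-8\right) = 20^{2} \left(-15\right) \left(-8\right) = 400 \left(-15\right) \left(-8\right) = \left(-6000\right) \left(-8\right) = 48000$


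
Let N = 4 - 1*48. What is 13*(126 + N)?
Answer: 1066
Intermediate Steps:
N = -44 (N = 4 - 48 = -44)
13*(126 + N) = 13*(126 - 44) = 13*82 = 1066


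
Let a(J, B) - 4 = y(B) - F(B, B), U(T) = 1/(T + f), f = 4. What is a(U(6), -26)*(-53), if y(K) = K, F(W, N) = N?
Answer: -212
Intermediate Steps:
U(T) = 1/(4 + T) (U(T) = 1/(T + 4) = 1/(4 + T))
a(J, B) = 4 (a(J, B) = 4 + (B - B) = 4 + 0 = 4)
a(U(6), -26)*(-53) = 4*(-53) = -212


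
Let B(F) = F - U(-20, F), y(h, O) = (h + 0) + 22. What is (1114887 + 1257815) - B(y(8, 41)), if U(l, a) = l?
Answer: 2372652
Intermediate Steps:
y(h, O) = 22 + h (y(h, O) = h + 22 = 22 + h)
B(F) = 20 + F (B(F) = F - 1*(-20) = F + 20 = 20 + F)
(1114887 + 1257815) - B(y(8, 41)) = (1114887 + 1257815) - (20 + (22 + 8)) = 2372702 - (20 + 30) = 2372702 - 1*50 = 2372702 - 50 = 2372652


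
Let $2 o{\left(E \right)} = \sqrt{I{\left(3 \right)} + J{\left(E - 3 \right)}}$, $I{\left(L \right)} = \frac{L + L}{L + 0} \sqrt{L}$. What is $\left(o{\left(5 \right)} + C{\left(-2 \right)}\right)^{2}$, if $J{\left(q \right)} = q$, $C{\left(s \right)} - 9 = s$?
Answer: $\frac{\left(14 + \sqrt{2} \sqrt{1 + \sqrt{3}}\right)^{2}}{4} \approx 66.729$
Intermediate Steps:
$C{\left(s \right)} = 9 + s$
$I{\left(L \right)} = 2 \sqrt{L}$ ($I{\left(L \right)} = \frac{2 L}{L} \sqrt{L} = 2 \sqrt{L}$)
$o{\left(E \right)} = \frac{\sqrt{-3 + E + 2 \sqrt{3}}}{2}$ ($o{\left(E \right)} = \frac{\sqrt{2 \sqrt{3} + \left(E - 3\right)}}{2} = \frac{\sqrt{2 \sqrt{3} + \left(-3 + E\right)}}{2} = \frac{\sqrt{-3 + E + 2 \sqrt{3}}}{2}$)
$\left(o{\left(5 \right)} + C{\left(-2 \right)}\right)^{2} = \left(\frac{\sqrt{-3 + 5 + 2 \sqrt{3}}}{2} + \left(9 - 2\right)\right)^{2} = \left(\frac{\sqrt{2 + 2 \sqrt{3}}}{2} + 7\right)^{2} = \left(7 + \frac{\sqrt{2 + 2 \sqrt{3}}}{2}\right)^{2}$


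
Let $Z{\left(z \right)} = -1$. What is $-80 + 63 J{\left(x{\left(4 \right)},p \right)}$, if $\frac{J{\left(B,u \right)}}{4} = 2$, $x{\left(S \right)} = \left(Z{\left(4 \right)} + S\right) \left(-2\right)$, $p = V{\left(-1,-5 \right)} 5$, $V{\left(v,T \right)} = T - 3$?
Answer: $424$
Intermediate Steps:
$V{\left(v,T \right)} = -3 + T$ ($V{\left(v,T \right)} = T - 3 = -3 + T$)
$p = -40$ ($p = \left(-3 - 5\right) 5 = \left(-8\right) 5 = -40$)
$x{\left(S \right)} = 2 - 2 S$ ($x{\left(S \right)} = \left(-1 + S\right) \left(-2\right) = 2 - 2 S$)
$J{\left(B,u \right)} = 8$ ($J{\left(B,u \right)} = 4 \cdot 2 = 8$)
$-80 + 63 J{\left(x{\left(4 \right)},p \right)} = -80 + 63 \cdot 8 = -80 + 504 = 424$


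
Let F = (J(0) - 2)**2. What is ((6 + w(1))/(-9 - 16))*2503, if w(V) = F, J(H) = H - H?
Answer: -5006/5 ≈ -1001.2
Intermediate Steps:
J(H) = 0
F = 4 (F = (0 - 2)**2 = (-2)**2 = 4)
w(V) = 4
((6 + w(1))/(-9 - 16))*2503 = ((6 + 4)/(-9 - 16))*2503 = (10/(-25))*2503 = (10*(-1/25))*2503 = -2/5*2503 = -5006/5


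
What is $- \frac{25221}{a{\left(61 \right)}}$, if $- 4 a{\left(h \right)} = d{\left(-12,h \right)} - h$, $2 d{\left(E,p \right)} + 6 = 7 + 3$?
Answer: $- \frac{100884}{59} \approx -1709.9$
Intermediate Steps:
$d{\left(E,p \right)} = 2$ ($d{\left(E,p \right)} = -3 + \frac{7 + 3}{2} = -3 + \frac{1}{2} \cdot 10 = -3 + 5 = 2$)
$a{\left(h \right)} = - \frac{1}{2} + \frac{h}{4}$ ($a{\left(h \right)} = - \frac{2 - h}{4} = - \frac{1}{2} + \frac{h}{4}$)
$- \frac{25221}{a{\left(61 \right)}} = - \frac{25221}{- \frac{1}{2} + \frac{1}{4} \cdot 61} = - \frac{25221}{- \frac{1}{2} + \frac{61}{4}} = - \frac{25221}{\frac{59}{4}} = \left(-25221\right) \frac{4}{59} = - \frac{100884}{59}$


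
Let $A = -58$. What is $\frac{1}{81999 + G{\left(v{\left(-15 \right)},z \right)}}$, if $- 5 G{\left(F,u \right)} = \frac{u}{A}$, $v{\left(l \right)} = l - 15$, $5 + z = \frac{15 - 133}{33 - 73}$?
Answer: $\frac{5800}{475594159} \approx 1.2195 \cdot 10^{-5}$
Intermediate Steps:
$z = - \frac{41}{20}$ ($z = -5 + \frac{15 - 133}{33 - 73} = -5 - \frac{118}{-40} = -5 - - \frac{59}{20} = -5 + \frac{59}{20} = - \frac{41}{20} \approx -2.05$)
$v{\left(l \right)} = -15 + l$
$G{\left(F,u \right)} = \frac{u}{290}$ ($G{\left(F,u \right)} = - \frac{u \frac{1}{-58}}{5} = - \frac{u \left(- \frac{1}{58}\right)}{5} = - \frac{\left(- \frac{1}{58}\right) u}{5} = \frac{u}{290}$)
$\frac{1}{81999 + G{\left(v{\left(-15 \right)},z \right)}} = \frac{1}{81999 + \frac{1}{290} \left(- \frac{41}{20}\right)} = \frac{1}{81999 - \frac{41}{5800}} = \frac{1}{\frac{475594159}{5800}} = \frac{5800}{475594159}$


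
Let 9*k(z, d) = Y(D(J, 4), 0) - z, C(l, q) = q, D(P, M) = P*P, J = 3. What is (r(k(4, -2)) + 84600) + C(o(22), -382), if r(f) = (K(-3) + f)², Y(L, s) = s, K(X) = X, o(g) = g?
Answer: 6822619/81 ≈ 84230.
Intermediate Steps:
D(P, M) = P²
k(z, d) = -z/9 (k(z, d) = (0 - z)/9 = (-z)/9 = -z/9)
r(f) = (-3 + f)²
(r(k(4, -2)) + 84600) + C(o(22), -382) = ((-3 - ⅑*4)² + 84600) - 382 = ((-3 - 4/9)² + 84600) - 382 = ((-31/9)² + 84600) - 382 = (961/81 + 84600) - 382 = 6853561/81 - 382 = 6822619/81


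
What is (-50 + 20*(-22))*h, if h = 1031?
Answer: -505190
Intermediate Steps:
(-50 + 20*(-22))*h = (-50 + 20*(-22))*1031 = (-50 - 440)*1031 = -490*1031 = -505190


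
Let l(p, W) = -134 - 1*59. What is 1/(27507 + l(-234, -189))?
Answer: 1/27314 ≈ 3.6611e-5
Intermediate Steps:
l(p, W) = -193 (l(p, W) = -134 - 59 = -193)
1/(27507 + l(-234, -189)) = 1/(27507 - 193) = 1/27314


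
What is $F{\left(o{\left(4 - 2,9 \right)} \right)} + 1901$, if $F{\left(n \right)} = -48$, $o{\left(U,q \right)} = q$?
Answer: $1853$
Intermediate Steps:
$F{\left(o{\left(4 - 2,9 \right)} \right)} + 1901 = -48 + 1901 = 1853$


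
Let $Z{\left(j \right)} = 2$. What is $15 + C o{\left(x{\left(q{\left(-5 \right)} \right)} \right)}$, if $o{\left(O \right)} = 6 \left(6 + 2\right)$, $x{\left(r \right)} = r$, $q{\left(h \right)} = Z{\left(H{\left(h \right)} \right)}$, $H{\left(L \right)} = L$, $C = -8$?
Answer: $-369$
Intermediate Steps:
$q{\left(h \right)} = 2$
$o{\left(O \right)} = 48$ ($o{\left(O \right)} = 6 \cdot 8 = 48$)
$15 + C o{\left(x{\left(q{\left(-5 \right)} \right)} \right)} = 15 - 384 = -369$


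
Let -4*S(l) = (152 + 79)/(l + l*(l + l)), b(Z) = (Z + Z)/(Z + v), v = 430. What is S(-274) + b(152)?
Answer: 91058603/174457992 ≈ 0.52195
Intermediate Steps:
b(Z) = 2*Z/(430 + Z) (b(Z) = (Z + Z)/(Z + 430) = (2*Z)/(430 + Z) = 2*Z/(430 + Z))
S(l) = -231/(4*(l + 2*l²)) (S(l) = -(152 + 79)/(4*(l + l*(l + l))) = -231/(4*(l + l*(2*l))) = -231/(4*(l + 2*l²)))
S(-274) + b(152) = -231/4/(-274*(1 + 2*(-274))) + 2*152/(430 + 152) = -231/4*(-1/274)/(1 - 548) + 2*152/582 = -231/4*(-1/274)/(-547) + 2*152*(1/582) = -231/4*(-1/274)*(-1/547) + 152/291 = -231/599512 + 152/291 = 91058603/174457992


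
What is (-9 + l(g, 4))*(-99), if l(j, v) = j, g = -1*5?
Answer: 1386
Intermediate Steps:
g = -5
(-9 + l(g, 4))*(-99) = (-9 - 5)*(-99) = -14*(-99) = 1386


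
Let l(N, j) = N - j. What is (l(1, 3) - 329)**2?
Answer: 109561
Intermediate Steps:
(l(1, 3) - 329)**2 = ((1 - 1*3) - 329)**2 = ((1 - 3) - 329)**2 = (-2 - 329)**2 = (-331)**2 = 109561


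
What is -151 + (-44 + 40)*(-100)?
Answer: 249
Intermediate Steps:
-151 + (-44 + 40)*(-100) = -151 - 4*(-100) = -151 + 400 = 249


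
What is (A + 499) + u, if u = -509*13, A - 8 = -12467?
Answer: -18577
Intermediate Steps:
A = -12459 (A = 8 - 12467 = -12459)
u = -6617
(A + 499) + u = (-12459 + 499) - 6617 = -11960 - 6617 = -18577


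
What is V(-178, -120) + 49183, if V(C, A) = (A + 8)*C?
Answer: 69119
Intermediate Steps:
V(C, A) = C*(8 + A) (V(C, A) = (8 + A)*C = C*(8 + A))
V(-178, -120) + 49183 = -178*(8 - 120) + 49183 = -178*(-112) + 49183 = 19936 + 49183 = 69119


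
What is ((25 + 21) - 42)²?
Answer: 16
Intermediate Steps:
((25 + 21) - 42)² = (46 - 42)² = 4² = 16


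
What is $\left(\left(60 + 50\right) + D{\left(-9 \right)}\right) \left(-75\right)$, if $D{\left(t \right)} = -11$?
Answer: $-7425$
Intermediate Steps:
$\left(\left(60 + 50\right) + D{\left(-9 \right)}\right) \left(-75\right) = \left(\left(60 + 50\right) - 11\right) \left(-75\right) = \left(110 - 11\right) \left(-75\right) = 99 \left(-75\right) = -7425$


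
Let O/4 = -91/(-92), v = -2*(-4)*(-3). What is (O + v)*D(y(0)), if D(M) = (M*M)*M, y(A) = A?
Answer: 0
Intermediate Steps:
v = -24 (v = 8*(-3) = -24)
O = 91/23 (O = 4*(-91/(-92)) = 4*(-91*(-1/92)) = 4*(91/92) = 91/23 ≈ 3.9565)
D(M) = M³ (D(M) = M²*M = M³)
(O + v)*D(y(0)) = (91/23 - 24)*0³ = -461/23*0 = 0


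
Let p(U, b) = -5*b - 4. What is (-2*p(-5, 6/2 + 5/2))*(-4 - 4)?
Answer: -504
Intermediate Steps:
p(U, b) = -4 - 5*b
(-2*p(-5, 6/2 + 5/2))*(-4 - 4) = (-2*(-4 - 5*(6/2 + 5/2)))*(-4 - 4) = -2*(-4 - 5*(6*(1/2) + 5*(1/2)))*(-8) = -2*(-4 - 5*(3 + 5/2))*(-8) = -2*(-4 - 5*11/2)*(-8) = -2*(-4 - 55/2)*(-8) = -2*(-63/2)*(-8) = 63*(-8) = -504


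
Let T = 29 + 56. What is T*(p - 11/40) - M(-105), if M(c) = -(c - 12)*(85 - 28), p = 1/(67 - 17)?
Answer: -267627/40 ≈ -6690.7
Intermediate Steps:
p = 1/50 ≈ 0.020000
M(c) = 684 - 57*c (M(c) = -(-12 + c)*57 = -(-684 + 57*c) = 684 - 57*c)
T = 85
T*(p - 11/40) - M(-105) = 85*(1/50 - 11/40) - (684 - 57*(-105)) = 85*(1/50 - 11*1/40) - (684 + 5985) = 85*(1/50 - 11/40) - 1*6669 = 85*(-51/200) - 6669 = -867/40 - 6669 = -267627/40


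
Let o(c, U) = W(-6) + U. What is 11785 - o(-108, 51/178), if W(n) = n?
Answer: 2098747/178 ≈ 11791.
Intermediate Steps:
o(c, U) = -6 + U
11785 - o(-108, 51/178) = 11785 - (-6 + 51/178) = 11785 - 1*(-1017/178) = 11785 + 1017/178 = 2098747/178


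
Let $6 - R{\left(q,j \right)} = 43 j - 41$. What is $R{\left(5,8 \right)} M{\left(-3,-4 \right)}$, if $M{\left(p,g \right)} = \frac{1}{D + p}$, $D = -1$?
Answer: $\frac{297}{4} \approx 74.25$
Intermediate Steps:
$M{\left(p,g \right)} = \frac{1}{-1 + p}$
$R{\left(q,j \right)} = 47 - 43 j$ ($R{\left(q,j \right)} = 6 - \left(43 j - 41\right) = 6 - \left(-41 + 43 j\right) = 47 - 43 j$)
$R{\left(5,8 \right)} M{\left(-3,-4 \right)} = \frac{47 - 344}{-1 - 3} = \frac{47 - 344}{-4} = \left(-297\right) \left(- \frac{1}{4}\right) = \frac{297}{4}$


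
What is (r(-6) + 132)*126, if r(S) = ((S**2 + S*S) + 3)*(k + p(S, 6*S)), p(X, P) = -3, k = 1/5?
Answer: -9828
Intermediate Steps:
k = 1/5 (k = 1*(1/5) = 1/5 ≈ 0.20000)
r(S) = -42/5 - 28*S**2/5 (r(S) = ((S**2 + S*S) + 3)*(1/5 - 3) = ((S**2 + S**2) + 3)*(-14/5) = (2*S**2 + 3)*(-14/5) = (3 + 2*S**2)*(-14/5) = -42/5 - 28*S**2/5)
(r(-6) + 132)*126 = ((-42/5 - 28/5*(-6)**2) + 132)*126 = ((-42/5 - 28/5*36) + 132)*126 = ((-42/5 - 1008/5) + 132)*126 = (-210 + 132)*126 = -78*126 = -9828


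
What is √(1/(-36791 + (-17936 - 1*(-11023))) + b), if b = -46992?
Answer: I*√2493238379966/7284 ≈ 216.78*I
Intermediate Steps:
√(1/(-36791 + (-17936 - 1*(-11023))) + b) = √(1/(-36791 + (-17936 - 1*(-11023))) - 46992) = √(1/(-36791 + (-17936 + 11023)) - 46992) = √(1/(-36791 - 6913) - 46992) = √(1/(-43704) - 46992) = √(-1/43704 - 46992) = √(-2053738369/43704) = I*√2493238379966/7284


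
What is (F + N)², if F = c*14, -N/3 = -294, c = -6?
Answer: 636804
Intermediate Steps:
N = 882 (N = -3*(-294) = 882)
F = -84 (F = -6*14 = -84)
(F + N)² = (-84 + 882)² = 798² = 636804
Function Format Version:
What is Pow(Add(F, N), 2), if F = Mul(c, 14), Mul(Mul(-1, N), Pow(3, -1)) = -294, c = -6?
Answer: 636804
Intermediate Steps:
N = 882 (N = Mul(-3, -294) = 882)
F = -84 (F = Mul(-6, 14) = -84)
Pow(Add(F, N), 2) = Pow(Add(-84, 882), 2) = Pow(798, 2) = 636804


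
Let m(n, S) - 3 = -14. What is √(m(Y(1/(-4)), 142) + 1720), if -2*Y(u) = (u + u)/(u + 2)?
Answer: √1709 ≈ 41.340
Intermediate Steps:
Y(u) = -u/(2 + u) (Y(u) = -(u + u)/(2*(u + 2)) = -2*u/(2*(2 + u)) = -u/(2 + u))
m(n, S) = -11 (m(n, S) = 3 - 14 = -11)
√(m(Y(1/(-4)), 142) + 1720) = √(-11 + 1720) = √1709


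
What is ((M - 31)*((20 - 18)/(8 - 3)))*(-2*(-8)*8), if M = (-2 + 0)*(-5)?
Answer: -5376/5 ≈ -1075.2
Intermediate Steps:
M = 10 (M = -2*(-5) = 10)
((M - 31)*((20 - 18)/(8 - 3)))*(-2*(-8)*8) = ((10 - 31)*((20 - 18)/(8 - 3)))*(-2*(-8)*8) = (-42/5)*(16*8) = -42/5*128 = -5376/5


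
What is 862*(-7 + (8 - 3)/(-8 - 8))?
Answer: -50427/8 ≈ -6303.4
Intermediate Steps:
862*(-7 + (8 - 3)/(-8 - 8)) = 862*(-7 + 5/(-16)) = 862*(-7 + 5*(-1/16)) = 862*(-7 - 5/16) = 862*(-117/16) = -50427/8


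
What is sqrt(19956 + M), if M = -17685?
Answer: sqrt(2271) ≈ 47.655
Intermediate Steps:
sqrt(19956 + M) = sqrt(19956 - 17685) = sqrt(2271)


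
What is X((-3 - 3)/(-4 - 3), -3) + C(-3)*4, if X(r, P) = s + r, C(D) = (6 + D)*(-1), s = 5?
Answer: -43/7 ≈ -6.1429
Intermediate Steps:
C(D) = -6 - D
X(r, P) = 5 + r
X((-3 - 3)/(-4 - 3), -3) + C(-3)*4 = (5 + (-3 - 3)/(-4 - 3)) + (-6 - 1*(-3))*4 = (5 - 6/(-7)) + (-6 + 3)*4 = (5 - 6*(-⅐)) - 3*4 = (5 + 6/7) - 12 = 41/7 - 12 = -43/7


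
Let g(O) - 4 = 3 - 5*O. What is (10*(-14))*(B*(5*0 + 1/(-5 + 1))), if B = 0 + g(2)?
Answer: -105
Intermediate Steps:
g(O) = 7 - 5*O (g(O) = 4 + (3 - 5*O) = 7 - 5*O)
B = -3 (B = 0 + (7 - 5*2) = 0 + (7 - 10) = 0 - 3 = -3)
(10*(-14))*(B*(5*0 + 1/(-5 + 1))) = (10*(-14))*(-3*(5*0 + 1/(-5 + 1))) = -(-420)*(0 + 1/(-4)) = -(-420)*(0 - 1/4) = -(-420)*(-1)/4 = -140*3/4 = -105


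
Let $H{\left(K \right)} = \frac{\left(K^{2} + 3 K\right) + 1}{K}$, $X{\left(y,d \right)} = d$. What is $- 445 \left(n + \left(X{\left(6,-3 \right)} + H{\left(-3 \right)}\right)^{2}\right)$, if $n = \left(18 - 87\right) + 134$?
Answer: $- \frac{304825}{9} \approx -33869.0$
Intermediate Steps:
$H{\left(K \right)} = \frac{1 + K^{2} + 3 K}{K}$
$n = 65$ ($n = -69 + 134 = 65$)
$- 445 \left(n + \left(X{\left(6,-3 \right)} + H{\left(-3 \right)}\right)^{2}\right) = - 445 \left(65 + \left(-3 + \left(3 - 3 + \frac{1}{-3}\right)\right)^{2}\right) = - 445 \left(65 + \left(-3 - \frac{1}{3}\right)^{2}\right) = - 445 \left(65 + \left(- \frac{10}{3}\right)^{2}\right) = - 445 \left(65 + \frac{100}{9}\right) = \left(-445\right) \frac{685}{9} = - \frac{304825}{9}$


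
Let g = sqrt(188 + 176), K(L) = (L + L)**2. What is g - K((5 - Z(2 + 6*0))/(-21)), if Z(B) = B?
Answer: -4/49 + 2*sqrt(91) ≈ 18.997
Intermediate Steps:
K(L) = 4*L**2 (K(L) = (2*L)**2 = 4*L**2)
g = 2*sqrt(91) (g = sqrt(364) = 2*sqrt(91) ≈ 19.079)
g - K((5 - Z(2 + 6*0))/(-21)) = 2*sqrt(91) - 4*((5 - (2 + 6*0))/(-21))**2 = 2*sqrt(91) - 4*((5 - (2 + 0))*(-1/21))**2 = 2*sqrt(91) - 4*((5 - 1*2)*(-1/21))**2 = 2*sqrt(91) - 4*((5 - 2)*(-1/21))**2 = 2*sqrt(91) - 4*(3*(-1/21))**2 = 2*sqrt(91) - 4*(-1/7)**2 = 2*sqrt(91) - 4/49 = -4/49 + 2*sqrt(91)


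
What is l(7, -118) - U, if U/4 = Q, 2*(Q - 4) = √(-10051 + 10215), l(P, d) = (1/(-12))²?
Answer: -2303/144 - 4*√41 ≈ -41.606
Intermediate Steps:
l(P, d) = 1/144 (l(P, d) = (1*(-1/12))² = (-1/12)² = 1/144)
Q = 4 + √41 (Q = 4 + √(-10051 + 10215)/2 = 4 + √164/2 = 4 + (2*√41)/2 = 4 + √41 ≈ 10.403)
U = 16 + 4*√41 (U = 4*(4 + √41) = 16 + 4*√41 ≈ 41.612)
l(7, -118) - U = 1/144 - (16 + 4*√41) = 1/144 + (-16 - 4*√41) = -2303/144 - 4*√41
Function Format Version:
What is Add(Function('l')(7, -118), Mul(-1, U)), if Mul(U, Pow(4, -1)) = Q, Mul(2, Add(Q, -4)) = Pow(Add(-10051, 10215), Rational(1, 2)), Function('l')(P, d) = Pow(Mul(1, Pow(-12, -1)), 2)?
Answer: Add(Rational(-2303, 144), Mul(-4, Pow(41, Rational(1, 2)))) ≈ -41.606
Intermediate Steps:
Function('l')(P, d) = Rational(1, 144) (Function('l')(P, d) = Pow(Mul(1, Rational(-1, 12)), 2) = Pow(Rational(-1, 12), 2) = Rational(1, 144))
Q = Add(4, Pow(41, Rational(1, 2))) (Q = Add(4, Mul(Rational(1, 2), Pow(Add(-10051, 10215), Rational(1, 2)))) = Add(4, Mul(Rational(1, 2), Pow(164, Rational(1, 2)))) = Add(4, Mul(Rational(1, 2), Mul(2, Pow(41, Rational(1, 2))))) = Add(4, Pow(41, Rational(1, 2))) ≈ 10.403)
U = Add(16, Mul(4, Pow(41, Rational(1, 2)))) (U = Mul(4, Add(4, Pow(41, Rational(1, 2)))) = Add(16, Mul(4, Pow(41, Rational(1, 2)))) ≈ 41.612)
Add(Function('l')(7, -118), Mul(-1, U)) = Add(Rational(1, 144), Mul(-1, Add(16, Mul(4, Pow(41, Rational(1, 2)))))) = Add(Rational(1, 144), Add(-16, Mul(-4, Pow(41, Rational(1, 2))))) = Add(Rational(-2303, 144), Mul(-4, Pow(41, Rational(1, 2))))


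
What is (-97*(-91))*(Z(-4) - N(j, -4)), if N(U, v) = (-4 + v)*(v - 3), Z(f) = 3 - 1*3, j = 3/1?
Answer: -494312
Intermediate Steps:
j = 3 (j = 3*1 = 3)
Z(f) = 0 (Z(f) = 3 - 3 = 0)
N(U, v) = (-4 + v)*(-3 + v)
(-97*(-91))*(Z(-4) - N(j, -4)) = (-97*(-91))*(0 - (12 + (-4)**2 - 7*(-4))) = 8827*(0 - (12 + 16 + 28)) = 8827*(0 - 1*56) = 8827*(0 - 56) = 8827*(-56) = -494312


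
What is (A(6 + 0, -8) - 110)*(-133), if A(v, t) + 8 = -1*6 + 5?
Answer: 15827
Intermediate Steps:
A(v, t) = -9 (A(v, t) = -8 + (-1*6 + 5) = -8 + (-6 + 5) = -8 - 1 = -9)
(A(6 + 0, -8) - 110)*(-133) = (-9 - 110)*(-133) = -119*(-133) = 15827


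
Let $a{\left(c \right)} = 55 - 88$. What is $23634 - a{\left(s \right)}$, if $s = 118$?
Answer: $23667$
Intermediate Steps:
$a{\left(c \right)} = -33$ ($a{\left(c \right)} = 55 - 88 = -33$)
$23634 - a{\left(s \right)} = 23634 - -33 = 23634 + 33 = 23667$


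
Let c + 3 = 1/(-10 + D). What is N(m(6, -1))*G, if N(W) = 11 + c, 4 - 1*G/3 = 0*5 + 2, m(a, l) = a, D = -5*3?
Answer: 1194/25 ≈ 47.760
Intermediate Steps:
D = -15
c = -76/25 (c = -3 + 1/(-10 - 15) = -3 + 1/(-25) = -3 - 1/25 = -76/25 ≈ -3.0400)
G = 6 (G = 12 - 3*(0*5 + 2) = 12 - 3*(0 + 2) = 12 - 3*2 = 12 - 6 = 6)
N(W) = 199/25 (N(W) = 11 - 76/25 = 199/25)
N(m(6, -1))*G = (199/25)*6 = 1194/25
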